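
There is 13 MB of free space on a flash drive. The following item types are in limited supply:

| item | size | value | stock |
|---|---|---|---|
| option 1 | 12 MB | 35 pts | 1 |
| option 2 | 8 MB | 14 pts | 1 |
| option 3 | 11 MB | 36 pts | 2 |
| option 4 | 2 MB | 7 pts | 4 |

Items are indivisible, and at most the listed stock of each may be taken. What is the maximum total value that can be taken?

Best selections within size 13 and stock limits:
- 1×option 3 + 1×option 4: size 13, value 43
- 1×option 3: size 11, value 36
- 1×option 1: size 12, value 35
- 4×option 4: size 8, value 28
Best: 43 pts.

43 pts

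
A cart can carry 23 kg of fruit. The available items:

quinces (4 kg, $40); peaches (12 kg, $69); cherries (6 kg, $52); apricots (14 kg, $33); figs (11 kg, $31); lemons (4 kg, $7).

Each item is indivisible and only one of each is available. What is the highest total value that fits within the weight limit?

Check high-value combinations within 23 kg:
- quinces+peaches+cherries: weight 4+12+6=22, value 40+69+52=161
- peaches+cherries+lemons: weight 12+6+4=22, value 69+52+7=128
- quinces+cherries+figs: weight 4+6+11=21, value 40+52+31=123
- peaches+cherries: weight 12+6=18, value 69+52=121
Best: $161.

$161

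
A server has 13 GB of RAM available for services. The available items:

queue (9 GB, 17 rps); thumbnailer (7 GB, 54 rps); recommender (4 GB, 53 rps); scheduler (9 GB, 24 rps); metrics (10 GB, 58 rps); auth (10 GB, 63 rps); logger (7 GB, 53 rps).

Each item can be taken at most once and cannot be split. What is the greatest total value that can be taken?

Check high-value combinations within 13 GB:
- thumbnailer+recommender: memory 7+4=11, value 54+53=107
- recommender+logger: memory 4+7=11, value 53+53=106
- recommender+scheduler: memory 4+9=13, value 53+24=77
- queue+recommender: memory 9+4=13, value 17+53=70
Best: 107 rps.

107 rps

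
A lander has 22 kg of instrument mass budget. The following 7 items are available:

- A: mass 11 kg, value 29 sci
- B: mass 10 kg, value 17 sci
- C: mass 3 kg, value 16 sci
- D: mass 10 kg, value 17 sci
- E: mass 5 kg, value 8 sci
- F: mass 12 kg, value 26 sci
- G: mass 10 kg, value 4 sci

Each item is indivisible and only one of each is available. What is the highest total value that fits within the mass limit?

Check high-value combinations within 22 kg:
- A+C+E: mass 11+3+5=19, value 29+16+8=53
- C+E+F: mass 3+5+12=20, value 16+8+26=50
- A+B: mass 11+10=21, value 29+17=46
Best: 53 sci.

53 sci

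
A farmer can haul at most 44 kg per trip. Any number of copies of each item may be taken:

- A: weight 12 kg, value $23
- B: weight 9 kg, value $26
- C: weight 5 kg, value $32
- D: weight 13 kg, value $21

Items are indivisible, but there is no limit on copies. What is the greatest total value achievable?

$256

Best value-per-unit is C at 32/5, and filling with it alone uses weight 8×5=40. No mix of the others beats 8×32 = 256.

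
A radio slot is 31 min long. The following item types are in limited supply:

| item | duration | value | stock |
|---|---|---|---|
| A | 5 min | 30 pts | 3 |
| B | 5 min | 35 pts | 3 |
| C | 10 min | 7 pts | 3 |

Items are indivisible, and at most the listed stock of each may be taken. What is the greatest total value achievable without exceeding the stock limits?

195 pts

Top feasible selections:
- 3×A + 3×B: duration 30, value 195
- 2×A + 3×B: duration 25, value 165
- 3×A + 2×B: duration 25, value 160
- 1×A + 3×B + 1×C: duration 30, value 142
Best: 195 pts.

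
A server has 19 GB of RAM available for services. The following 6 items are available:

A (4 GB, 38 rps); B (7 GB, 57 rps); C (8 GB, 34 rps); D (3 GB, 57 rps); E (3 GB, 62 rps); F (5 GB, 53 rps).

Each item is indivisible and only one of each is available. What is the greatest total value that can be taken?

Check high-value combinations within 19 GB:
- B+D+E+F: memory 7+3+3+5=18, value 57+57+62+53=229
- A+B+D+E: memory 4+7+3+3=17, value 38+57+57+62=214
- A+D+E+F: memory 4+3+3+5=15, value 38+57+62+53=210
- A+B+E+F: memory 4+7+3+5=19, value 38+57+62+53=210
- C+D+E+F: memory 8+3+3+5=19, value 34+57+62+53=206
Best: 229 rps.

229 rps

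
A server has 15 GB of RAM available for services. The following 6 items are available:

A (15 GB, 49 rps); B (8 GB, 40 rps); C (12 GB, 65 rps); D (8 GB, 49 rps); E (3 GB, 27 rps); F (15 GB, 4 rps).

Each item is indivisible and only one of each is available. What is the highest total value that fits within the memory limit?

92 rps

Check high-value combinations within 15 GB:
- C+E: memory 12+3=15, value 65+27=92
- D+E: memory 8+3=11, value 49+27=76
- B+E: memory 8+3=11, value 40+27=67
Best: 92 rps.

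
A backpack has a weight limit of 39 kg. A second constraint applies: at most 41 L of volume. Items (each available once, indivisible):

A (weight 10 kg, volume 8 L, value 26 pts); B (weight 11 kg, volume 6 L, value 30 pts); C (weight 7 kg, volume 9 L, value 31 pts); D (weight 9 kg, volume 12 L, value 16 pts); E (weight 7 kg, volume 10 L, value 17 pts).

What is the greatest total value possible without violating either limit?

Feasible sets respecting both limits:
- A+B+C+E: weight 35, volume 33, value 104
- A+B+C+D: weight 37, volume 35, value 103
- B+C+D+E: weight 34, volume 37, value 94
Best: 104 pts.

104 pts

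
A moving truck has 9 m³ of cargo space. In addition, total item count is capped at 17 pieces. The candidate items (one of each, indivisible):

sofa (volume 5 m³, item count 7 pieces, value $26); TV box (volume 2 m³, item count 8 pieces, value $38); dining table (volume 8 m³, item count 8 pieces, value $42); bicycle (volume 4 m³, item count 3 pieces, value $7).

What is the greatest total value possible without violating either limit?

Feasible sets respecting both limits:
- sofa+TV box: volume 7, item count 15, value 64
- TV box+bicycle: volume 6, item count 11, value 45
- dining table: volume 8, item count 8, value 42
Best: $64.

$64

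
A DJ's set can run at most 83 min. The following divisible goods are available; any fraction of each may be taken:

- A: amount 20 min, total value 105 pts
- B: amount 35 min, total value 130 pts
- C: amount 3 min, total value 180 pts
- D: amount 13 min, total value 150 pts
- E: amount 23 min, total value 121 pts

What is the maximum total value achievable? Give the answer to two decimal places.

Take in order of value per unit:
- C (180/3 per unit): all 3 → value 180, running total 180.00
- D (150/13 per unit): all 13 → value 150, running total 330.00
- E (121/23 per unit): all 23 → value 121, running total 451.00
- A (105/20 per unit): all 20 → value 105, running total 556.00
- B (130/35 per unit): 24 of 35 → value 24×130/35 = 89.1429, running total 645.14
Total 645.14.

645.14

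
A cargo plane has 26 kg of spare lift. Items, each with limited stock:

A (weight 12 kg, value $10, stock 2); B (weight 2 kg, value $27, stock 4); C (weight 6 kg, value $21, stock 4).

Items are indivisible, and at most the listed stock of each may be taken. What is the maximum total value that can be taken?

Top feasible selections:
- 4×B + 3×C: weight 26, value 171
- 4×B + 2×C: weight 20, value 150
Best: $171.

$171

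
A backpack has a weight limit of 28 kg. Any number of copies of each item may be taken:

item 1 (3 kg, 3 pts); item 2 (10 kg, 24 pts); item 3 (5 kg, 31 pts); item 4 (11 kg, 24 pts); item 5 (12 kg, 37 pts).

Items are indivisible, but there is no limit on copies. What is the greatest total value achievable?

Best value-per-unit is item 3 at 31/5; filling with it alone gives 5×31 = 155.
Optimal mix: 1×item 1 + 5×item 3 → weight 28, value 158.

158 pts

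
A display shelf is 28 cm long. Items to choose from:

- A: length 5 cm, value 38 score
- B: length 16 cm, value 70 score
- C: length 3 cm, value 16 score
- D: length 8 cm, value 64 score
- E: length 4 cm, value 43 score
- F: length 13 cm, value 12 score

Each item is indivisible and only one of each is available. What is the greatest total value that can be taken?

177 score

Check high-value combinations within 28 cm:
- B+D+E: length 16+8+4=28, value 70+64+43=177
- A+B+C+E: length 5+16+3+4=28, value 38+70+16+43=167
- A+C+D+E: length 5+3+8+4=20, value 38+16+64+43=161
Best: 177 score.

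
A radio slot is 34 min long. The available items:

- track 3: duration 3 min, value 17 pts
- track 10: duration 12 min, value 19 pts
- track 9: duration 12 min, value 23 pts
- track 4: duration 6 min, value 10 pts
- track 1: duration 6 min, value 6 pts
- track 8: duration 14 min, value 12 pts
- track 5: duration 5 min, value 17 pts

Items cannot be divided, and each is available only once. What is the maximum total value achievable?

This is a 0/1 knapsack; check combinations near the capacity.
- track 3+track 10+track 9+track 5: duration 3+12+12+5=32, value 17+19+23+17=76
- track 3+track 9+track 4+track 1+track 5: duration 3+12+6+6+5=32, value 17+23+10+6+17=73
- track 3+track 10+track 4+track 1+track 5: duration 3+12+6+6+5=32, value 17+19+10+6+17=69
- track 3+track 10+track 9+track 4: duration 3+12+12+6=33, value 17+19+23+10=69
Best: 76 pts.

76 pts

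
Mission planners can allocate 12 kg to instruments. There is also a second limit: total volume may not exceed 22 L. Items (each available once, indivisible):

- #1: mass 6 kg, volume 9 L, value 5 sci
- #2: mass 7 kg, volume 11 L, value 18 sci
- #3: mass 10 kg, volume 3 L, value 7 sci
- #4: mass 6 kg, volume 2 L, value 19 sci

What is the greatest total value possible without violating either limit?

24 sci

Feasible sets respecting both limits:
- #1+#4: mass 12, volume 11, value 24
- #4: mass 6, volume 2, value 19
- #2: mass 7, volume 11, value 18
- #3: mass 10, volume 3, value 7
Best: 24 sci.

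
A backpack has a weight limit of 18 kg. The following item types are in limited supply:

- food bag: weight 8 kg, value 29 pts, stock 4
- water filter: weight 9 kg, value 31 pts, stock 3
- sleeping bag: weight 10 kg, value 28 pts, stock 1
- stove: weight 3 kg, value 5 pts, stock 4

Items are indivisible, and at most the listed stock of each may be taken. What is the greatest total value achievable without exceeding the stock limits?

Best selections within weight 18 and stock limits:
- 2×water filter: weight 18, value 62
- 1×food bag + 1×water filter: weight 17, value 60
- 2×food bag: weight 16, value 58
- 1×food bag + 1×sleeping bag: weight 18, value 57
Best: 62 pts.

62 pts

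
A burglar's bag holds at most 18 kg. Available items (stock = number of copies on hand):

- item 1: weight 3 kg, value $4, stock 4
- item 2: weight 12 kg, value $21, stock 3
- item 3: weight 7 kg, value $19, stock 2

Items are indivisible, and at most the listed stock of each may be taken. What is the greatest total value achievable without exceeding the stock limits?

Top feasible selections:
- 1×item 1 + 2×item 3: weight 17, value 42
- 2×item 3: weight 14, value 38
- 3×item 1 + 1×item 3: weight 16, value 31
- 2×item 1 + 1×item 2: weight 18, value 29
Best: $42.

$42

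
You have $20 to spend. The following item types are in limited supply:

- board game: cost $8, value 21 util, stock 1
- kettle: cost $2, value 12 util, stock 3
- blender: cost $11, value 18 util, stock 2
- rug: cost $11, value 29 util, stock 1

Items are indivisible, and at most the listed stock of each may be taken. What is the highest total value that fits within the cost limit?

65 util

Best selections within cost 20 and stock limits:
- 3×kettle + 1×rug: cost 17, value 65
- 1×board game + 3×kettle: cost 14, value 57
Best: 65 util.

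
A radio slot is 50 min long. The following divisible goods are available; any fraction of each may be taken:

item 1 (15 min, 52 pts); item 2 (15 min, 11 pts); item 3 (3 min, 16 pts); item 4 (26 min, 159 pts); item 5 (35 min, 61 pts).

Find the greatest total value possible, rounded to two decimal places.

Take in order of value per unit:
- item 4 (159/26 per unit): all 26 → value 159, running total 159.00
- item 3 (16/3 per unit): all 3 → value 16, running total 175.00
- item 1 (52/15 per unit): all 15 → value 52, running total 227.00
- item 5 (61/35 per unit): 6 of 35 → value 6×61/35 = 10.4571, running total 237.46
Total 237.46.

237.46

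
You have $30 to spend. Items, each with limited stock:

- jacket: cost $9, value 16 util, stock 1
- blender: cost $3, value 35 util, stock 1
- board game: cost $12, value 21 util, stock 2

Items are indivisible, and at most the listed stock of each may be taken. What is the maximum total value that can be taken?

77 util

Top feasible selections:
- 1×blender + 2×board game: cost 27, value 77
- 1×jacket + 1×blender + 1×board game: cost 24, value 72
Best: 77 util.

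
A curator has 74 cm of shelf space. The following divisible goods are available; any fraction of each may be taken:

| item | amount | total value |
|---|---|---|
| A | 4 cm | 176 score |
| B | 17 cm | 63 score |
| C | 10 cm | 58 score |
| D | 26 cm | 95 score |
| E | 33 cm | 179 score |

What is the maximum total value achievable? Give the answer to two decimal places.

Take in order of value per unit:
- A (176/4 per unit): all 4 → value 176, running total 176.00
- C (58/10 per unit): all 10 → value 58, running total 234.00
- E (179/33 per unit): all 33 → value 179, running total 413.00
- B (63/17 per unit): all 17 → value 63, running total 476.00
- D (95/26 per unit): 10 of 26 → value 10×95/26 = 36.5385, running total 512.54
Total 512.54.

512.54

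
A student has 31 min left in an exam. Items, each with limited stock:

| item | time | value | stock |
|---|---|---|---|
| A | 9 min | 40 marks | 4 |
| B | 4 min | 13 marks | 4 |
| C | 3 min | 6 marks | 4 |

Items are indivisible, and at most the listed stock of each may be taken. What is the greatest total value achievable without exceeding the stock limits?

133 marks

Best selections within time 31 and stock limits:
- 3×A + 1×B: time 31, value 133
- 3×A + 1×C: time 30, value 126
Best: 133 marks.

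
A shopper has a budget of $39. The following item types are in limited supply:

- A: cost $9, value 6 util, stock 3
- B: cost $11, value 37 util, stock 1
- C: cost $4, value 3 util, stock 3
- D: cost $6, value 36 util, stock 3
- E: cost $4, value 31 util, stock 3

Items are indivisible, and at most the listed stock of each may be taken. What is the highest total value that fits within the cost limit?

Top feasible selections:
- 1×B + 3×D + 2×E: cost 37, value 207
- 2×C + 3×D + 3×E: cost 38, value 207
Best: 207 util.

207 util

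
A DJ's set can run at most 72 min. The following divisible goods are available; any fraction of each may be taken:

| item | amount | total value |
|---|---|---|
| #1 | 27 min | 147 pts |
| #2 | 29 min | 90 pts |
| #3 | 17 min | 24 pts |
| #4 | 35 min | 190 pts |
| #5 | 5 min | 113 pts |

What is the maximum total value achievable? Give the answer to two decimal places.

Take in order of value per unit:
- #5 (113/5 per unit): all 5 → value 113, running total 113.00
- #1 (147/27 per unit): all 27 → value 147, running total 260.00
- #4 (190/35 per unit): all 35 → value 190, running total 450.00
- #2 (90/29 per unit): 5 of 29 → value 5×90/29 = 15.5172, running total 465.52
Total 465.52.

465.52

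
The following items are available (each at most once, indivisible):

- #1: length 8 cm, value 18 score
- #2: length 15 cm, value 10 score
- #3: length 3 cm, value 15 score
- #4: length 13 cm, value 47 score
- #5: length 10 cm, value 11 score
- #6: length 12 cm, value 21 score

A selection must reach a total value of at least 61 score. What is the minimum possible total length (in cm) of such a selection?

Subsets with value ≥ 61, sorted by total length:
- #3+#4: length 16, value 62
- #1+#4: length 21, value 65
- #1+#3+#4: length 24, value 80
Minimum length: 16 cm.

16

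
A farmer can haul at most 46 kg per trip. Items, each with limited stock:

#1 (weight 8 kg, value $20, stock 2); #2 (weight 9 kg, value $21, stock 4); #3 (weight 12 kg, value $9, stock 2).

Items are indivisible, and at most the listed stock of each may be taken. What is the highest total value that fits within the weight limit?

Top feasible selections:
- 1×#1 + 4×#2: weight 44, value 104
- 2×#1 + 3×#2: weight 43, value 103
- 2×#1 + 2×#2 + 1×#3: weight 46, value 91
Best: $104.

$104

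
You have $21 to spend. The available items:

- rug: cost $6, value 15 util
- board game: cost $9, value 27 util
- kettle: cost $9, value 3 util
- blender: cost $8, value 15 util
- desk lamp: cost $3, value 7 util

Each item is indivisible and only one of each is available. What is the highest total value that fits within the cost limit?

49 util

Check high-value combinations within $21:
- rug+board game+desk lamp: cost 6+9+3=18, value 15+27+7=49
- board game+blender+desk lamp: cost 9+8+3=20, value 27+15+7=49
- rug+board game: cost 6+9=15, value 15+27=42
- board game+blender: cost 9+8=17, value 27+15=42
Best: 49 util.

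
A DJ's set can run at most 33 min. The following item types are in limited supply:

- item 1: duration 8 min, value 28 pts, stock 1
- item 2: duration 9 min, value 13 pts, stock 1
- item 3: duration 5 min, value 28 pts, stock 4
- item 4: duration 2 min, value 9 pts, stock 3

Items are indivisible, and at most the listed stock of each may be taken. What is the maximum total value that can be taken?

Top feasible selections:
- 1×item 1 + 4×item 3 + 2×item 4: duration 32, value 158
- 1×item 1 + 4×item 3 + 1×item 4: duration 30, value 149
- 1×item 2 + 4×item 3 + 2×item 4: duration 33, value 143
- 1×item 1 + 4×item 3: duration 28, value 140
Best: 158 pts.

158 pts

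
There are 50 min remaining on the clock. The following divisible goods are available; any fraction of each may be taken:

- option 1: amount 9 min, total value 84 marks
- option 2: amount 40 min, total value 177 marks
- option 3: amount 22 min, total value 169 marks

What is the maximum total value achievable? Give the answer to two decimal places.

337.08

Take in order of value per unit:
- option 1 (84/9 per unit): all 9 → value 84, running total 84.00
- option 3 (169/22 per unit): all 22 → value 169, running total 253.00
- option 2 (177/40 per unit): 19 of 40 → value 19×177/40 = 84.0750, running total 337.08
Total 337.08.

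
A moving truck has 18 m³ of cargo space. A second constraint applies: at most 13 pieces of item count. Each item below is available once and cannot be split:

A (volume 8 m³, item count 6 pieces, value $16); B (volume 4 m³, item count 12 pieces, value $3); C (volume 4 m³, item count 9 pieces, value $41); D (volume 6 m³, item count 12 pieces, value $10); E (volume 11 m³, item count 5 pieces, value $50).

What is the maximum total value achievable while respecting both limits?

$50

Feasible sets respecting both limits:
- E: volume 11, item count 5, value 50
- C: volume 4, item count 9, value 41
- A: volume 8, item count 6, value 16
- D: volume 6, item count 12, value 10
Best: $50.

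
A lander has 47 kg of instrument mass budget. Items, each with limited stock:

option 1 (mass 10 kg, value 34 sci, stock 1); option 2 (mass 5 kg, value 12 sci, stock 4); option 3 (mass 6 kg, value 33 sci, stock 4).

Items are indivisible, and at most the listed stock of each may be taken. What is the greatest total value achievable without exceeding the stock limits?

Top feasible selections:
- 1×option 1 + 2×option 2 + 4×option 3: mass 44, value 190
- 4×option 2 + 4×option 3: mass 44, value 180
- 1×option 1 + 1×option 2 + 4×option 3: mass 39, value 178
- 1×option 1 + 3×option 2 + 3×option 3: mass 43, value 169
Best: 190 sci.

190 sci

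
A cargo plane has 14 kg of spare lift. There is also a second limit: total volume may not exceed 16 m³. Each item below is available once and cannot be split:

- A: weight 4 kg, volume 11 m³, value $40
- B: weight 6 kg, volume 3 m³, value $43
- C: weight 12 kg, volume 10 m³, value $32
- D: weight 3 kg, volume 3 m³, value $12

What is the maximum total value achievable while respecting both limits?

Feasible sets respecting both limits:
- A+B: weight 10, volume 14, value 83
- B+D: weight 9, volume 6, value 55
- A+D: weight 7, volume 14, value 52
- B: weight 6, volume 3, value 43
Best: $83.

$83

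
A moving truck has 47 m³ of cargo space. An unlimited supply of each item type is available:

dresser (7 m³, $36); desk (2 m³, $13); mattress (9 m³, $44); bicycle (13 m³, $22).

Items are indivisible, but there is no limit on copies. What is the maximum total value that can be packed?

$299

Best value-per-unit is desk at 13/2, and filling with it alone uses volume 23×2=46. No mix of the others beats 23×13 = 299.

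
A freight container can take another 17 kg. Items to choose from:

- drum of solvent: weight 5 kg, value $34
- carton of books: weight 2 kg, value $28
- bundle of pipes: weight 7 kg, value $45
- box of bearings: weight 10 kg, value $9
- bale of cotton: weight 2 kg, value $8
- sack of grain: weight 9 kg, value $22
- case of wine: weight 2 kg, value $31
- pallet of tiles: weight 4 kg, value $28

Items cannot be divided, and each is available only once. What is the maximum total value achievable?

$140

This is a 0/1 knapsack; check combinations near the capacity.
- carton of books+bundle of pipes+bale of cotton+case of wine+pallet of tiles: weight 2+7+2+2+4=17, value 28+45+8+31+28=140
- drum of solvent+carton of books+bundle of pipes+case of wine: weight 5+2+7+2=16, value 34+28+45+31=138
- carton of books+bundle of pipes+case of wine+pallet of tiles: weight 2+7+2+4=15, value 28+45+31+28=132
- drum of solvent+carton of books+bale of cotton+case of wine+pallet of tiles: weight 5+2+2+2+4=15, value 34+28+8+31+28=129
Best: $140.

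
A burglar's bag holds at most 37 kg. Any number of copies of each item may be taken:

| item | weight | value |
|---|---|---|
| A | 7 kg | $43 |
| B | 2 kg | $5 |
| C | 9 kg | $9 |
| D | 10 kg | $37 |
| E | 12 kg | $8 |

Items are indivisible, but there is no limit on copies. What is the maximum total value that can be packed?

Best value-per-unit is A at 43/7; filling with it alone gives 5×43 = 215.
Optimal mix: 5×A + 1×B → weight 37, value 220.

$220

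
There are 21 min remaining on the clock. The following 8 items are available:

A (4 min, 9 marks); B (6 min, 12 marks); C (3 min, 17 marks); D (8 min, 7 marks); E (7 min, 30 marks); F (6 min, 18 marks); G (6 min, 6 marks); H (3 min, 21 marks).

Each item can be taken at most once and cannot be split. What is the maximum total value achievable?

86 marks

Check high-value combinations within 21 min:
- C+E+F+H: time 3+7+6+3=19, value 17+30+18+21=86
- B+C+E+H: time 6+3+7+3=19, value 12+17+30+21=80
- A+E+F+H: time 4+7+6+3=20, value 9+30+18+21=78
Best: 86 marks.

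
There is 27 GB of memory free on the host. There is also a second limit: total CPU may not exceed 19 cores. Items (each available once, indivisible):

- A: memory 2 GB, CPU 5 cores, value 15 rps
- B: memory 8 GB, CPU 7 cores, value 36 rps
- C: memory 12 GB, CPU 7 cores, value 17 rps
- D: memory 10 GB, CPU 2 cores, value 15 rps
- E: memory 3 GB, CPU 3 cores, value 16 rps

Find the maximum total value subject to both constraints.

82 rps

Feasible sets respecting both limits:
- A+B+D+E: memory 23, CPU 17, value 82
- B+C+E: memory 23, CPU 17, value 69
- A+B+C: memory 22, CPU 19, value 68
- A+B+E: memory 13, CPU 15, value 67
Best: 82 rps.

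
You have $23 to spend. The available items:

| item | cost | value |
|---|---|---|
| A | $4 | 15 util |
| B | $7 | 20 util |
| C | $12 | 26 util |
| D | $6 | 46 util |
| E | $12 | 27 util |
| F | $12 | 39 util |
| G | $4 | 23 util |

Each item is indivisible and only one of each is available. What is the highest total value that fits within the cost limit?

108 util

Check high-value combinations within $23:
- D+F+G: cost 6+12+4=22, value 46+39+23=108
- A+B+D+G: cost 4+7+6+4=21, value 15+20+46+23=104
- A+D+F: cost 4+6+12=22, value 15+46+39=100
- D+E+G: cost 6+12+4=22, value 46+27+23=96
Best: 108 util.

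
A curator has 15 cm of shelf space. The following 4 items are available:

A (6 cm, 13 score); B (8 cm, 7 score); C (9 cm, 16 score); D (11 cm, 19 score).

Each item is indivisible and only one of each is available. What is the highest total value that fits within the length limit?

Check high-value combinations within 15 cm:
- A+C: length 6+9=15, value 13+16=29
- A+B: length 6+8=14, value 13+7=20
- D: length 11, value 19
Best: 29 score.

29 score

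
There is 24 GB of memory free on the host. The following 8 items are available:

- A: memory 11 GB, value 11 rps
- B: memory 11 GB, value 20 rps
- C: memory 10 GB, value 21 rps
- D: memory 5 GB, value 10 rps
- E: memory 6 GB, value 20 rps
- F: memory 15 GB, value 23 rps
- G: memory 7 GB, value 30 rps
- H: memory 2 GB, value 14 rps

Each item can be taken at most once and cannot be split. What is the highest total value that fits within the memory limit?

75 rps

This is a 0/1 knapsack; check combinations near the capacity.
- C+D+G+H: memory 10+5+7+2=24, value 21+10+30+14=75
- D+E+G+H: memory 5+6+7+2=20, value 10+20+30+14=74
- C+E+G: memory 10+6+7=23, value 21+20+30=71
Best: 75 rps.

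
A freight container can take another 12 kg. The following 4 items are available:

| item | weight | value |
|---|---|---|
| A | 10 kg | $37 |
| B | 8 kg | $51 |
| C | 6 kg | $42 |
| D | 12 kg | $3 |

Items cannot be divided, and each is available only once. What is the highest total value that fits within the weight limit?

$51

Check high-value combinations within 12 kg:
- B: weight 8, value 51
- C: weight 6, value 42
- A: weight 10, value 37
- D: weight 12, value 3
Best: $51.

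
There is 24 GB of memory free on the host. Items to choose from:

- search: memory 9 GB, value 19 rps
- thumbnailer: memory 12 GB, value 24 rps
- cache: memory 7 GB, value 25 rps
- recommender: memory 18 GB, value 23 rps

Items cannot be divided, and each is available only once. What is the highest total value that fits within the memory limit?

49 rps

Check high-value combinations within 24 GB:
- thumbnailer+cache: memory 12+7=19, value 24+25=49
- search+cache: memory 9+7=16, value 19+25=44
- search+thumbnailer: memory 9+12=21, value 19+24=43
- cache: memory 7, value 25
- thumbnailer: memory 12, value 24
Best: 49 rps.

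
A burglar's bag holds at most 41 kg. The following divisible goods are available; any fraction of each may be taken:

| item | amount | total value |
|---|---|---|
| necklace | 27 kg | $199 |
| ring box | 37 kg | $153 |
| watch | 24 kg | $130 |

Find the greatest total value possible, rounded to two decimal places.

274.83

Take in order of value per unit:
- necklace (199/27 per unit): all 27 → value 199, running total 199.00
- watch (130/24 per unit): 14 of 24 → value 14×130/24 = 75.8333, running total 274.83
Total 274.83.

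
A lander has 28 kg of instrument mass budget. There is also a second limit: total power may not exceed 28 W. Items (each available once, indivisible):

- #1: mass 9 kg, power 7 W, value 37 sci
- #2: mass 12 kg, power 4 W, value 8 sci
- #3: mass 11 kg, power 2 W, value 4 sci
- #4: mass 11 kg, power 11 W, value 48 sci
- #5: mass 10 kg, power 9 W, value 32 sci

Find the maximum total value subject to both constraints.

85 sci

Feasible sets respecting both limits:
- #1+#4: mass 20, power 18, value 85
- #4+#5: mass 21, power 20, value 80
- #1+#5: mass 19, power 16, value 69
- #2+#4: mass 23, power 15, value 56
Best: 85 sci.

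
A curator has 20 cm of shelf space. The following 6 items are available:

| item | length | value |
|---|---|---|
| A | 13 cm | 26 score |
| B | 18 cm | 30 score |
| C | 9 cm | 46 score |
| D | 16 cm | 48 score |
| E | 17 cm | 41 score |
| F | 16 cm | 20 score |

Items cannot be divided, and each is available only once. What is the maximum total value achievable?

48 score

Check high-value combinations within 20 cm:
- D: length 16, value 48
- C: length 9, value 46
- E: length 17, value 41
- B: length 18, value 30
- A: length 13, value 26
Best: 48 score.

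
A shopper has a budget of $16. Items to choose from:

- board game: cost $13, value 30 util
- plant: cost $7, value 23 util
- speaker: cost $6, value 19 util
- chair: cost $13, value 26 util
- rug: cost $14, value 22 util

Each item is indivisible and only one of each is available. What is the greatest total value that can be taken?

42 util

Check high-value combinations within $16:
- plant+speaker: cost 7+6=13, value 23+19=42
- board game: cost 13, value 30
- chair: cost 13, value 26
- plant: cost 7, value 23
- rug: cost 14, value 22
Best: 42 util.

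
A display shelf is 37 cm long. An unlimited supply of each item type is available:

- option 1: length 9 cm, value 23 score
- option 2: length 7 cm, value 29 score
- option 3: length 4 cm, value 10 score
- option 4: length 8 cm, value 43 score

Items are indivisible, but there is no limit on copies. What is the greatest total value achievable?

182 score

Best value-per-unit is option 4 at 43/8; filling with it alone gives 4×43 = 172.
Optimal mix: 1×option 3 + 4×option 4 → length 36, value 182.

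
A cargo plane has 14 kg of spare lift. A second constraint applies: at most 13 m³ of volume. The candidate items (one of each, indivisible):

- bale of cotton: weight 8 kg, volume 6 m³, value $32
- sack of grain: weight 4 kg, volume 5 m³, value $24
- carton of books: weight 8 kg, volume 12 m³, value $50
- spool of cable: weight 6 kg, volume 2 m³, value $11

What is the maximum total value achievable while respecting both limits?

$56

Feasible sets respecting both limits:
- bale of cotton+sack of grain: weight 12, volume 11, value 56
- carton of books: weight 8, volume 12, value 50
- bale of cotton+spool of cable: weight 14, volume 8, value 43
Best: $56.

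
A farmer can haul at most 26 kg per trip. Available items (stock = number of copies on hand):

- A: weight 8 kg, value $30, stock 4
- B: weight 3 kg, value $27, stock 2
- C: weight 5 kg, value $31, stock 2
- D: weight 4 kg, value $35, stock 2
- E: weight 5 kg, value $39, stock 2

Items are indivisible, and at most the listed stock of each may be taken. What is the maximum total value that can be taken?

$206

Top feasible selections:
- 1×B + 1×C + 2×D + 2×E: weight 26, value 206
- 2×B + 2×D + 2×E: weight 24, value 202
Best: $206.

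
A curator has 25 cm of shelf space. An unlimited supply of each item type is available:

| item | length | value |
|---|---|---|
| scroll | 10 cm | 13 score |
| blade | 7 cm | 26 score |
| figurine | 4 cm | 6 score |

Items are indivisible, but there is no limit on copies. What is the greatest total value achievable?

84 score

Best value-per-unit is blade at 26/7; filling with it alone gives 3×26 = 78.
Optimal mix: 3×blade + 1×figurine → length 25, value 84.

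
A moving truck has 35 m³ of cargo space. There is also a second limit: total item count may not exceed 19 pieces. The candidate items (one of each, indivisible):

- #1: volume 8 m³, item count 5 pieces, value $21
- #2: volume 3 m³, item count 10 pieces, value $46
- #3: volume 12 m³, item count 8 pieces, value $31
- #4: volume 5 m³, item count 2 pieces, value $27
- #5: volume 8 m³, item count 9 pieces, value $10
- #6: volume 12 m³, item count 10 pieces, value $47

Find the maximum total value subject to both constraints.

$95

Feasible sets respecting both limits:
- #1+#4+#6: volume 25, item count 17, value 95
- #1+#2+#4: volume 16, item count 17, value 94
- #1+#3+#4: volume 25, item count 15, value 79
- #3+#6: volume 24, item count 18, value 78
Best: $95.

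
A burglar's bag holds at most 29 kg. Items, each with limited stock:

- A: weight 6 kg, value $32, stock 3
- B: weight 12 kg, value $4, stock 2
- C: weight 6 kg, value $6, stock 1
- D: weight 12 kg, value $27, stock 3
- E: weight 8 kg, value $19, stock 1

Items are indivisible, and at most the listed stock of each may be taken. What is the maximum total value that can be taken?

$115

Best selections within weight 29 and stock limits:
- 3×A + 1×E: weight 26, value 115
- 3×A + 1×C: weight 24, value 102
- 3×A: weight 18, value 96
Best: $115.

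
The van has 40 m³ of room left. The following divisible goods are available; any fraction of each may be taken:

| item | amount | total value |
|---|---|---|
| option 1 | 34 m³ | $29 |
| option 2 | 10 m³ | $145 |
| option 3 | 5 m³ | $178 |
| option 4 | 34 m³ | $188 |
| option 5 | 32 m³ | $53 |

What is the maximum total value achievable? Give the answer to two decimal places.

Take in order of value per unit:
- option 3 (178/5 per unit): all 5 → value 178, running total 178.00
- option 2 (145/10 per unit): all 10 → value 145, running total 323.00
- option 4 (188/34 per unit): 25 of 34 → value 25×188/34 = 138.2353, running total 461.24
Total 461.24.

461.24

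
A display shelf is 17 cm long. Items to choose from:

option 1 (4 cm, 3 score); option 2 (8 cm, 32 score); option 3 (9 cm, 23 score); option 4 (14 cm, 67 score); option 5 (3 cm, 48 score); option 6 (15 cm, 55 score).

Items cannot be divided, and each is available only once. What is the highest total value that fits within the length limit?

Check high-value combinations within 17 cm:
- option 4+option 5: length 14+3=17, value 67+48=115
- option 1+option 2+option 5: length 4+8+3=15, value 3+32+48=83
- option 2+option 5: length 8+3=11, value 32+48=80
- option 1+option 3+option 5: length 4+9+3=16, value 3+23+48=74
- option 3+option 5: length 9+3=12, value 23+48=71
Best: 115 score.

115 score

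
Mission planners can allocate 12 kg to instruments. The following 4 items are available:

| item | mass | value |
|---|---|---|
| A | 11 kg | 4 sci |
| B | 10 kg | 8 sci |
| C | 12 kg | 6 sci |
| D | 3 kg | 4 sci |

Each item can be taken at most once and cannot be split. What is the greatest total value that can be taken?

8 sci

Check high-value combinations within 12 kg:
- B: mass 10, value 8
- C: mass 12, value 6
- D: mass 3, value 4
- A: mass 11, value 4
Best: 8 sci.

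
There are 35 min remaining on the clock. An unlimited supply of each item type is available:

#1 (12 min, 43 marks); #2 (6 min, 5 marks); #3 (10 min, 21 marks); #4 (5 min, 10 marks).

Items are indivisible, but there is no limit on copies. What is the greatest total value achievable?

107 marks

Best value-per-unit is #1 at 43/12; filling with it alone gives 2×43 = 86.
Optimal mix: 2×#1 + 1×#3 → time 34, value 107.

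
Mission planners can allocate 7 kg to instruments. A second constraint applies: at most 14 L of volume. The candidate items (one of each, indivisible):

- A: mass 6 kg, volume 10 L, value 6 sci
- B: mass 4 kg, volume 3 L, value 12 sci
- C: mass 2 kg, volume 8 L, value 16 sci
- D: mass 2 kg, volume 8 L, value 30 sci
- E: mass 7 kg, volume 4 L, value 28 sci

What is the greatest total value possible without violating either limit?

Feasible sets respecting both limits:
- B+D: mass 6, volume 11, value 42
- D: mass 2, volume 8, value 30
- B+C: mass 6, volume 11, value 28
- E: mass 7, volume 4, value 28
Best: 42 sci.

42 sci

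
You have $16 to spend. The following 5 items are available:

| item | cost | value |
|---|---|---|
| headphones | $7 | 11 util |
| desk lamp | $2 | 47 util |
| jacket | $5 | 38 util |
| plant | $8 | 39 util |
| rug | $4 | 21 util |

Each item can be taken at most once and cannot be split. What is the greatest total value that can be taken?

124 util

Check high-value combinations within $16:
- desk lamp+jacket+plant: cost 2+5+8=15, value 47+38+39=124
- desk lamp+plant+rug: cost 2+8+4=14, value 47+39+21=107
- desk lamp+jacket+rug: cost 2+5+4=11, value 47+38+21=106
Best: 124 util.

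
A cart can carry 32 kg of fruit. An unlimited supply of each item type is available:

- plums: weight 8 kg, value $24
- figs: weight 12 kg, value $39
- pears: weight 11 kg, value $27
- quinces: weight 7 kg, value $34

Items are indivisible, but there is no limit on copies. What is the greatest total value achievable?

$136

Best value-per-unit is quinces at 34/7, and filling with it alone uses weight 4×7=28. No mix of the others beats 4×34 = 136.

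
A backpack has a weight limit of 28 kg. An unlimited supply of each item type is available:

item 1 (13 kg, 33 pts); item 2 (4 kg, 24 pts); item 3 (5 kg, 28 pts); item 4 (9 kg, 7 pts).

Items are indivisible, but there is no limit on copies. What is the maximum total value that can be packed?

168 pts

Best value-per-unit is item 2 at 24/4, and filling with it alone uses weight 7×4=28. No mix of the others beats 7×24 = 168.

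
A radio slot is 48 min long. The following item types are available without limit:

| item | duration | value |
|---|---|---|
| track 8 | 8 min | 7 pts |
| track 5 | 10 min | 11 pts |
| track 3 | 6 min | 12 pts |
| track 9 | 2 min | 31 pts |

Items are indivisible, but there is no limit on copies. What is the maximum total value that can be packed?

Best value-per-unit is track 9 at 31/2, and filling with it alone uses duration 24×2=48. No mix of the others beats 24×31 = 744.

744 pts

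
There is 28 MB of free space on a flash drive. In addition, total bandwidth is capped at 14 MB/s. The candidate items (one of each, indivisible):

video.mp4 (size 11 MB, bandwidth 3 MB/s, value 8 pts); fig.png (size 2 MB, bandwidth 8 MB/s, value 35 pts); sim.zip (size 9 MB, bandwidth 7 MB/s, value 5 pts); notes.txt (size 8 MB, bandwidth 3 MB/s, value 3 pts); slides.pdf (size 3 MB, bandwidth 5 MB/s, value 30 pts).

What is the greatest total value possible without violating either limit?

Feasible sets respecting both limits:
- fig.png+slides.pdf: size 5, bandwidth 13, value 65
- video.mp4+fig.png+notes.txt: size 21, bandwidth 14, value 46
- video.mp4+fig.png: size 13, bandwidth 11, value 43
- video.mp4+notes.txt+slides.pdf: size 22, bandwidth 11, value 41
Best: 65 pts.

65 pts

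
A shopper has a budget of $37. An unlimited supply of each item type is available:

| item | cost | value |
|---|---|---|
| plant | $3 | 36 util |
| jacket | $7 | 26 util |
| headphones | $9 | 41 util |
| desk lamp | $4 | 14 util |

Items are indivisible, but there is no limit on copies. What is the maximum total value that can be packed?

432 util

Best value-per-unit is plant at 36/3, and filling with it alone uses cost 12×3=36. No mix of the others beats 12×36 = 432.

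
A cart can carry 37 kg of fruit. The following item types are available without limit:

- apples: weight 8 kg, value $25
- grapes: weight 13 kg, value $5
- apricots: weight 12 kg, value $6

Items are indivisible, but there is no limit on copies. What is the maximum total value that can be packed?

$100

Best value-per-unit is apples at 25/8, and filling with it alone uses weight 4×8=32. No mix of the others beats 4×25 = 100.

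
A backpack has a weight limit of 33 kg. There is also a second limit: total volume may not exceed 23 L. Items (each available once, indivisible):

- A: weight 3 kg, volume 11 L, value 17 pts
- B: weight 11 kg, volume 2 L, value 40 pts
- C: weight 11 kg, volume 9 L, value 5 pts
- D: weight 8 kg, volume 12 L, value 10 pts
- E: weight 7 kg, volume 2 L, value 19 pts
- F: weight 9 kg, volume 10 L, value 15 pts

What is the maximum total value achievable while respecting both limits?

Feasible sets respecting both limits:
- A+B+E: weight 21, volume 15, value 76
- B+E+F: weight 27, volume 14, value 74
- A+B+F: weight 23, volume 23, value 72
Best: 76 pts.

76 pts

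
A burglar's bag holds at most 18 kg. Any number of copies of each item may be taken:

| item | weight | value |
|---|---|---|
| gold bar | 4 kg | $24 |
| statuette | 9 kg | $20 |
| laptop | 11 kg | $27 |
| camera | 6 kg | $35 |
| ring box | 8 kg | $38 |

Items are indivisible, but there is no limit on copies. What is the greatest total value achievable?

$107

Best value-per-unit is gold bar at 24/4; filling with it alone gives 4×24 = 96.
Optimal mix: 3×gold bar + 1×camera → weight 18, value 107.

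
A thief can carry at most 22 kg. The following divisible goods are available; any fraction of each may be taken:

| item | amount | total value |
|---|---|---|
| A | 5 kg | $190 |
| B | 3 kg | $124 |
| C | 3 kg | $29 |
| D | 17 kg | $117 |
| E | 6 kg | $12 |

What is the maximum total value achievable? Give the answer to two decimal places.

Take in order of value per unit:
- B (124/3 per unit): all 3 → value 124, running total 124.00
- A (190/5 per unit): all 5 → value 190, running total 314.00
- C (29/3 per unit): all 3 → value 29, running total 343.00
- D (117/17 per unit): 11 of 17 → value 11×117/17 = 75.7059, running total 418.71
Total 418.71.

418.71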